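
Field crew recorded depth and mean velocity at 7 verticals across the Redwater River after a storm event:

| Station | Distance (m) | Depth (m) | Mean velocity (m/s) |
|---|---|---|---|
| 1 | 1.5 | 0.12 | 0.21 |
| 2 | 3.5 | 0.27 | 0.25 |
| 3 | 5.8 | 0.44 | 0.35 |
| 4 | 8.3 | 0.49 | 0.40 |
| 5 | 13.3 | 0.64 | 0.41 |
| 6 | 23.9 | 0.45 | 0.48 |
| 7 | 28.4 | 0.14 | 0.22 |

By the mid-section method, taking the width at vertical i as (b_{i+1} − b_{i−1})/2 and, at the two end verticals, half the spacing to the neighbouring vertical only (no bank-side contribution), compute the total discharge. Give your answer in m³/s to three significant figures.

w_1 = (3.5 − 1.5)/2 = 1 m; q_1 = 0.21 × 0.12 × 1 = 0.02520 m³/s
w_2 = (5.8 − 1.5)/2 = 2.15 m; q_2 = 0.25 × 0.27 × 2.15 = 0.1451 m³/s
w_3 = (8.3 − 3.5)/2 = 2.4 m; q_3 = 0.35 × 0.44 × 2.4 = 0.3696 m³/s
w_4 = (13.3 − 5.8)/2 = 3.75 m; q_4 = 0.40 × 0.49 × 3.75 = 0.7350 m³/s
w_5 = (23.9 − 8.3)/2 = 7.8 m; q_5 = 0.41 × 0.64 × 7.8 = 2.047 m³/s
w_6 = (28.4 − 13.3)/2 = 7.55 m; q_6 = 0.48 × 0.45 × 7.55 = 1.631 m³/s
w_7 = (28.4 − 23.9)/2 = 2.25 m; q_7 = 0.22 × 0.14 × 2.25 = 0.06930 m³/s
Q = Σ qᵢ = 5.022 m³/s

5.02 m³/s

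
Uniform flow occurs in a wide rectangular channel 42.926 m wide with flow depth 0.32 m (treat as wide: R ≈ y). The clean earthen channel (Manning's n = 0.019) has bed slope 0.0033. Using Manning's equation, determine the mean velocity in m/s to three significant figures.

A = b·y = 42.926 × 0.32 = 13.74 m²
Wide channel: R ≈ y = 0.32 m
Q = (1/n)·A·R^(2/3)·S^(1/2) = (1/0.019) × 13.74 × 0.3200^(2/3) × 0.0033^(1/2) = 19.43 m³/s
V = Q/A = 19.43/13.74 = 1.415 m/s

1.41 m/s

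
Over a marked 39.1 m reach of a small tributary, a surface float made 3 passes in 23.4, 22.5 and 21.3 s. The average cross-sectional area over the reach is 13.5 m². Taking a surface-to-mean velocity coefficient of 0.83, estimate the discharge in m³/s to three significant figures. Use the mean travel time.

19.6 m³/s

t̄ = (23.4 + 22.5 + 21.3) / 3 = 22.4 s
v_surface = L / t̄ = 39.1 / 22.4 = 1.746 m/s
v_mean = 0.83 × 1.746 = 1.449 m/s
Q = A × v_mean = 13.5 × 1.449 = 19.56 m³/s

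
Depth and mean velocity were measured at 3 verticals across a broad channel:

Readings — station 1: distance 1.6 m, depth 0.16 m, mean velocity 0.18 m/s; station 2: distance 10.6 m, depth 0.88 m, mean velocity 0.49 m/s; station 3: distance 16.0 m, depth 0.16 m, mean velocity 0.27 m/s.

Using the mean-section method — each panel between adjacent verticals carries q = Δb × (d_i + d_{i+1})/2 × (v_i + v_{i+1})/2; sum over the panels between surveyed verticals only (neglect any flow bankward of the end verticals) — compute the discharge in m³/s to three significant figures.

2.63 m³/s

Panel 1-2: Δb = 9 m, d̄ = (0.16+0.88)/2 = 0.52, v̄ = (0.18+0.49)/2 = 0.335 → q = 9×0.52×0.335 = 1.568 m³/s
Panel 2-3: Δb = 5.4 m, d̄ = (0.88+0.16)/2 = 0.52, v̄ = (0.49+0.27)/2 = 0.38 → q = 5.4×0.52×0.38 = 1.067 m³/s
Q = Σ q = 2.635 m³/s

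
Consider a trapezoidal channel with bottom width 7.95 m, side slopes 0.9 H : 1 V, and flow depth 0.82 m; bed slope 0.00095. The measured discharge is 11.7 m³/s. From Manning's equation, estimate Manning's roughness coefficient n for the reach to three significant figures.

A = (b + z·y)·y = (7.95 + 0.9×0.82)×0.82 = 7.124 m²
P = b + 2y√(1+z²) = 7.95 + 2×0.82×√(1+0.9²) = 10.16 m
R = A/P = 7.124/10.16 = 0.7014 m
n = (1/Q)·A·R^(2/3)·S^(1/2) = (1/11.7) × 7.124 × 0.7895 × 0.03082 = 0.01482

0.0148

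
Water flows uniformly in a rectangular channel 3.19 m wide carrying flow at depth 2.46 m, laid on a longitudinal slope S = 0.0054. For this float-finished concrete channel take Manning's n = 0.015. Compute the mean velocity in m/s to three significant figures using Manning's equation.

4.79 m/s

A = b·y = 3.19 × 2.46 = 7.847 m²
P = b + 2y = 3.19 + 2×2.46 = 8.110 m
R = A/P = 7.847/8.110 = 0.9676 m
Q = (1/n)·A·R^(2/3)·S^(1/2) = (1/0.015) × 7.847 × 0.9676^(2/3) × 0.0054^(1/2) = 37.61 m³/s
V = Q/A = 37.61/7.847 = 4.793 m/s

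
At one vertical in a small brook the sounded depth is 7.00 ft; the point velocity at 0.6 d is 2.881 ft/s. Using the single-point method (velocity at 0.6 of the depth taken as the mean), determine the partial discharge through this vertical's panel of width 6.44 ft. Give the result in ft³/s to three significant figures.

v̄ = v₀.₆ = 2.881 ft/s
q = v̄ × d × w = 2.881 × 7.00 × 6.44 = 129.9 ft³/s

130 ft³/s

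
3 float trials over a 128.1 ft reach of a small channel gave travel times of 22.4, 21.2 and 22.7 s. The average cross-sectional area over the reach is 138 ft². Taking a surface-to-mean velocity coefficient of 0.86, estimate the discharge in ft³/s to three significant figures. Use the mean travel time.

t̄ = (22.4 + 21.2 + 22.7) / 3 = 22.1 s
v_surface = L / t̄ = 128.1 / 22.1 = 5.796 ft/s
v_mean = 0.86 × 5.796 = 4.985 ft/s
Q = A × v_mean = 138 × 4.985 = 687.9 ft³/s

688 ft³/s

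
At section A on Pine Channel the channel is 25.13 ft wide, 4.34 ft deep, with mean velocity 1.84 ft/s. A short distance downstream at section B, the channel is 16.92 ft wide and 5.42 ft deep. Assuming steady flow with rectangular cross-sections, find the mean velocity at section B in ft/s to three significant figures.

Q = A₁V₁ = (25.13×4.34) × 1.84 = 200.7 ft³/s
A₂ = 16.92 × 5.42 = 91.71 ft²
V₂ = Q/A₂ = 200.7/91.71 = 2.188 ft/s

2.19 ft/s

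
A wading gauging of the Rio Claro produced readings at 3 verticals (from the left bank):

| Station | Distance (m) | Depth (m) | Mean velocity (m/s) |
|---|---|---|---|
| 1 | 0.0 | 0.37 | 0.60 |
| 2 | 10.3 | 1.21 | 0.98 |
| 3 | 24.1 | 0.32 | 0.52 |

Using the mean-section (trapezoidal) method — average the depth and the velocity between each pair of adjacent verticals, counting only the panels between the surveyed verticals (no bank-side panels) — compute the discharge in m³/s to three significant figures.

Panel 1-2: Δb = 10.3 m, d̄ = (0.37+1.21)/2 = 0.79, v̄ = (0.60+0.98)/2 = 0.79 → q = 10.3×0.79×0.79 = 6.428 m³/s
Panel 2-3: Δb = 13.8 m, d̄ = (1.21+0.32)/2 = 0.765, v̄ = (0.98+0.52)/2 = 0.75 → q = 13.8×0.765×0.75 = 7.918 m³/s
Q = Σ q = 14.35 m³/s

14.3 m³/s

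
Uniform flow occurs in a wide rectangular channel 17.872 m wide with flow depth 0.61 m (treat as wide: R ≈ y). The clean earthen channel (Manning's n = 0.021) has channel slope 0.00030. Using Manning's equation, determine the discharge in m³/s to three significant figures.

A = b·y = 17.872 × 0.61 = 10.90 m²
Wide channel: R ≈ y = 0.61 m
Q = (1/n)·A·R^(2/3)·S^(1/2) = (1/0.021) × 10.90 × 0.6100^(2/3) × 0.00030^(1/2) = 6.467 m³/s

6.47 m³/s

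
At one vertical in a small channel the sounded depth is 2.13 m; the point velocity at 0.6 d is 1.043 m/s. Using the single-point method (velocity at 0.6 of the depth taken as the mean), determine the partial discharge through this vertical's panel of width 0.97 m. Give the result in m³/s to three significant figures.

v̄ = v₀.₆ = 1.043 m/s
q = v̄ × d × w = 1.043 × 2.13 × 0.97 = 2.155 m³/s

2.15 m³/s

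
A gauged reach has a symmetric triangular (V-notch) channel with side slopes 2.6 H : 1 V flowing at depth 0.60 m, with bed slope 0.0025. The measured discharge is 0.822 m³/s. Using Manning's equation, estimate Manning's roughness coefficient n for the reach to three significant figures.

A = z·y² = 2.6×0.60² = 0.9360 m²
P = 2y√(1+z²) = 2×0.60×√(1+2.6²) = 3.343 m
R = A/P = 0.9360/3.343 = 0.2800 m
n = (1/Q)·A·R^(2/3)·S^(1/2) = (1/0.822) × 0.9360 × 0.4280 × 0.05000 = 0.02437

0.0244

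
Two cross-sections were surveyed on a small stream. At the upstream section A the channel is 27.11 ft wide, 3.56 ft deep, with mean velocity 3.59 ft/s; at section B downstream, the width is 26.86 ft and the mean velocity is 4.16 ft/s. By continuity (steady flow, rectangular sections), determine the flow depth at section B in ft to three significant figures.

3.10 ft

Q = A₁V₁ = (27.11×3.56) × 3.59 = 346.5 ft³/s
d₂ = Q/(b₂ V₂) = 346.5/(26.86×4.16) = 3.101 ft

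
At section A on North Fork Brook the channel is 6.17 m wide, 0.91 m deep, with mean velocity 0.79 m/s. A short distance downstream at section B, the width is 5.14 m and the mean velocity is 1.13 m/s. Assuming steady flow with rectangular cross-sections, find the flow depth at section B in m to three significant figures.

0.764 m

Q = A₁V₁ = (6.17×0.91) × 0.79 = 4.436 m³/s
d₂ = Q/(b₂ V₂) = 4.436/(5.14×1.13) = 0.7637 m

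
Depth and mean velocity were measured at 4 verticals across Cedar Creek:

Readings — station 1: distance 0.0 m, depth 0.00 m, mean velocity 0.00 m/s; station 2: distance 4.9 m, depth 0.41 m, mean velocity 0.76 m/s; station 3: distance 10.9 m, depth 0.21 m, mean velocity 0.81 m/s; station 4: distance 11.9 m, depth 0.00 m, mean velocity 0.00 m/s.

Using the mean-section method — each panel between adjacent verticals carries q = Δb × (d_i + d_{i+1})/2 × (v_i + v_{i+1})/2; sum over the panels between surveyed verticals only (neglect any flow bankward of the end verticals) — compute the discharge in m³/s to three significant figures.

Panel 1-2: Δb = 4.9 m, d̄ = (0.00+0.41)/2 = 0.205, v̄ = (0.00+0.76)/2 = 0.38 → q = 4.9×0.205×0.38 = 0.3817 m³/s
Panel 2-3: Δb = 6 m, d̄ = (0.41+0.21)/2 = 0.31, v̄ = (0.76+0.81)/2 = 0.785 → q = 6×0.31×0.785 = 1.460 m³/s
Panel 3-4: Δb = 1 m, d̄ = (0.21+0.00)/2 = 0.105, v̄ = (0.81+0.00)/2 = 0.405 → q = 1×0.105×0.405 = 0.04253 m³/s
Q = Σ q = 1.884 m³/s

1.88 m³/s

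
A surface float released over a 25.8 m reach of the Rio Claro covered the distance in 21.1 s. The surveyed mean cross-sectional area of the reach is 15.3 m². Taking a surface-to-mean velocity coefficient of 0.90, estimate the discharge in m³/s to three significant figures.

16.8 m³/s

v_surface = L / t̄ = 25.8 / 21.1 = 1.223 m/s
v_mean = 0.90 × 1.223 = 1.100 m/s
Q = A × v_mean = 15.3 × 1.100 = 16.84 m³/s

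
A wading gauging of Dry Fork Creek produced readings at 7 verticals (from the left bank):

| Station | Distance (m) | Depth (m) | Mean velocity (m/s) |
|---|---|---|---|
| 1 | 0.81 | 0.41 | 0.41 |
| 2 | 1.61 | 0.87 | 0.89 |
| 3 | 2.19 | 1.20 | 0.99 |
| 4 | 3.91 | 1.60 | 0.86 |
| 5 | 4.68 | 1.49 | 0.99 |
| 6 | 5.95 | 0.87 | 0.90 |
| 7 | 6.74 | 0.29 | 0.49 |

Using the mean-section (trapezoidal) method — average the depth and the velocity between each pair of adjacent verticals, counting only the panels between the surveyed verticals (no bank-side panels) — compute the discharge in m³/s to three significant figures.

Panel 1-2: Δb = 0.8 m, d̄ = (0.41+0.87)/2 = 0.64, v̄ = (0.41+0.89)/2 = 0.65 → q = 0.8×0.64×0.65 = 0.3328 m³/s
Panel 2-3: Δb = 0.58 m, d̄ = (0.87+1.20)/2 = 1.035, v̄ = (0.89+0.99)/2 = 0.94 → q = 0.58×1.035×0.94 = 0.5643 m³/s
Panel 3-4: Δb = 1.72 m, d̄ = (1.20+1.60)/2 = 1.4, v̄ = (0.99+0.86)/2 = 0.925 → q = 1.72×1.4×0.925 = 2.227 m³/s
Panel 4-5: Δb = 0.77 m, d̄ = (1.60+1.49)/2 = 1.545, v̄ = (0.86+0.99)/2 = 0.925 → q = 0.77×1.545×0.925 = 1.100 m³/s
Panel 5-6: Δb = 1.27 m, d̄ = (1.49+0.87)/2 = 1.18, v̄ = (0.99+0.90)/2 = 0.945 → q = 1.27×1.18×0.945 = 1.416 m³/s
Panel 6-7: Δb = 0.79 m, d̄ = (0.87+0.29)/2 = 0.58, v̄ = (0.90+0.49)/2 = 0.695 → q = 0.79×0.58×0.695 = 0.3184 m³/s
Q = Σ q = 5.960 m³/s

5.96 m³/s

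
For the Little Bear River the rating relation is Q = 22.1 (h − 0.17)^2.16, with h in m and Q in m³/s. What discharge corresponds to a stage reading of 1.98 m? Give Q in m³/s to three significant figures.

Q = 22.1 × (1.98 − 0.17)^2.16 = 22.1 × 1.81^2.16 = 79.61 m³/s

79.6 m³/s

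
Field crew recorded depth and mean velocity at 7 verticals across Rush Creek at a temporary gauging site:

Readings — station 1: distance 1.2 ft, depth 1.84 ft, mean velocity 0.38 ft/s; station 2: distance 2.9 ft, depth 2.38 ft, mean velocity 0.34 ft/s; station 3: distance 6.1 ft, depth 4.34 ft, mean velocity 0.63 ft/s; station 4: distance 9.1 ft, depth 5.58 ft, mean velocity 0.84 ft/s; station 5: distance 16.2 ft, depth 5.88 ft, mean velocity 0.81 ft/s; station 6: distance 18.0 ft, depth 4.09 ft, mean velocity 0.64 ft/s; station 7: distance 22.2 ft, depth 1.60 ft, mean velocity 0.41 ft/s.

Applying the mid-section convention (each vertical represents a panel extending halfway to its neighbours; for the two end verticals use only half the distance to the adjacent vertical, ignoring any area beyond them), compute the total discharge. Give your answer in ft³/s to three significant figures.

w_1 = (2.9 − 1.2)/2 = 0.85 ft; q_1 = 0.38 × 1.84 × 0.85 = 0.5943 ft³/s
w_2 = (6.1 − 1.2)/2 = 2.45 ft; q_2 = 0.34 × 2.38 × 2.45 = 1.983 ft³/s
w_3 = (9.1 − 2.9)/2 = 3.1 ft; q_3 = 0.63 × 4.34 × 3.1 = 8.476 ft³/s
w_4 = (16.2 − 6.1)/2 = 5.05 ft; q_4 = 0.84 × 5.58 × 5.05 = 23.67 ft³/s
w_5 = (18.0 − 9.1)/2 = 4.45 ft; q_5 = 0.81 × 5.88 × 4.45 = 21.19 ft³/s
w_6 = (22.2 − 16.2)/2 = 3 ft; q_6 = 0.64 × 4.09 × 3 = 7.853 ft³/s
w_7 = (22.2 − 18.0)/2 = 2.1 ft; q_7 = 0.41 × 1.60 × 2.1 = 1.378 ft³/s
Q = Σ qᵢ = 65.15 ft³/s

65.1 ft³/s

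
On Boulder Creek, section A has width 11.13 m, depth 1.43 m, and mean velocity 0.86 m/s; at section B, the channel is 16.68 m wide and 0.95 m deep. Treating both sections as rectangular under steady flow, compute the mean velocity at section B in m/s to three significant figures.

Q = A₁V₁ = (11.13×1.43) × 0.86 = 13.69 m³/s
A₂ = 16.68 × 0.95 = 15.85 m²
V₂ = Q/A₂ = 13.69/15.85 = 0.8638 m/s

0.864 m/s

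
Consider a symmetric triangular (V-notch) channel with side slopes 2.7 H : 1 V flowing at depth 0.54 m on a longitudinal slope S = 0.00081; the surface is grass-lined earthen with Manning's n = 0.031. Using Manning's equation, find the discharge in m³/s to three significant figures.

A = z·y² = 2.7×0.54² = 0.7873 m²
P = 2y√(1+z²) = 2×0.54×√(1+2.7²) = 3.110 m
R = A/P = 0.7873/3.110 = 0.2532 m
Q = (1/n)·A·R^(2/3)·S^(1/2) = (1/0.031) × 0.7873 × 0.2532^(2/3) × 0.00081^(1/2) = 0.2893 m³/s

0.289 m³/s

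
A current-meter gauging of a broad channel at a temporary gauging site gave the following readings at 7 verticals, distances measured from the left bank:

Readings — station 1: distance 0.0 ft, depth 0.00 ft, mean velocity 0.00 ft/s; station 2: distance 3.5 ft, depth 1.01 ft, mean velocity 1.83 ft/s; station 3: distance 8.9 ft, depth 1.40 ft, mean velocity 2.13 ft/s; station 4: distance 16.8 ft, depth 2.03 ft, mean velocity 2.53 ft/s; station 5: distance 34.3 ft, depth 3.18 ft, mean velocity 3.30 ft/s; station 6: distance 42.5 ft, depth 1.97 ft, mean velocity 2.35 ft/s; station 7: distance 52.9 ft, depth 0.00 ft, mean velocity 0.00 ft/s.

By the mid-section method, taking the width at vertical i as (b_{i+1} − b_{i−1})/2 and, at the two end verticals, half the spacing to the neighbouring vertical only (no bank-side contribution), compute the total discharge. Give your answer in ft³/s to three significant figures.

w_2 = (8.9 − 0.0)/2 = 4.45 ft; q_2 = 1.83 × 1.01 × 4.45 = 8.225 ft³/s
w_3 = (16.8 − 3.5)/2 = 6.65 ft; q_3 = 2.13 × 1.40 × 6.65 = 19.83 ft³/s
w_4 = (34.3 − 8.9)/2 = 12.7 ft; q_4 = 2.53 × 2.03 × 12.7 = 65.23 ft³/s
w_5 = (42.5 − 16.8)/2 = 12.85 ft; q_5 = 3.30 × 3.18 × 12.85 = 134.8 ft³/s
w_6 = (52.9 − 34.3)/2 = 9.3 ft; q_6 = 2.35 × 1.97 × 9.3 = 43.05 ft³/s
Stations 1, 7 contribute zero (depth or velocity is 0).
Q = Σ qᵢ = 271.2 ft³/s

271 ft³/s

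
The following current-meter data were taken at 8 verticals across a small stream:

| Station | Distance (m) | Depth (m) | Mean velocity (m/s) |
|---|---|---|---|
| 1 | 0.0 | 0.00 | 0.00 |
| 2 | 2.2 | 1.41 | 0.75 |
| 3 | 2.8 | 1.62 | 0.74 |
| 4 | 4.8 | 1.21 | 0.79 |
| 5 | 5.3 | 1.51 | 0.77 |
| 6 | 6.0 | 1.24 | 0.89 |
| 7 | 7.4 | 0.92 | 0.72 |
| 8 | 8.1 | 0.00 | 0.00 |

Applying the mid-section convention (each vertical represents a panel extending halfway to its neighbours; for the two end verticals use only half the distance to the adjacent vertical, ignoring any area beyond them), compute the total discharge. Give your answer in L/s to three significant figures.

6790 L/s

w_2 = (2.8 − 0.0)/2 = 1.4 m; q_2 = 0.75 × 1.41 × 1.4 = 1.481 m³/s
w_3 = (4.8 − 2.2)/2 = 1.3 m; q_3 = 0.74 × 1.62 × 1.3 = 1.558 m³/s
w_4 = (5.3 − 2.8)/2 = 1.25 m; q_4 = 0.79 × 1.21 × 1.25 = 1.195 m³/s
w_5 = (6.0 − 4.8)/2 = 0.6 m; q_5 = 0.77 × 1.51 × 0.6 = 0.6976 m³/s
w_6 = (7.4 − 5.3)/2 = 1.05 m; q_6 = 0.89 × 1.24 × 1.05 = 1.159 m³/s
w_7 = (8.1 − 6.0)/2 = 1.05 m; q_7 = 0.72 × 0.92 × 1.05 = 0.6955 m³/s
Stations 1, 8 contribute zero (depth or velocity is 0).
Q = Σ qᵢ = 6.786 m³/s
= 6.786 × 1000 = 6786 L/s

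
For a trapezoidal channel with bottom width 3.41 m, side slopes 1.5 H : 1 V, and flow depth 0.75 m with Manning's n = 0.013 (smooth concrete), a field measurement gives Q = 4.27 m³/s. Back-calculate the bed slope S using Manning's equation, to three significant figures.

A = (b + z·y)·y = (3.41 + 1.5×0.75)×0.75 = 3.401 m²
P = b + 2y√(1+z²) = 3.41 + 2×0.75×√(1+1.5²) = 6.114 m
R = A/P = 3.401/6.114 = 0.5563 m
S = (Q·n / (1·A·R^(2/3)))² = (4.27×0.013 / (1×3.401×0.6764))² = 0.0005822

0.000582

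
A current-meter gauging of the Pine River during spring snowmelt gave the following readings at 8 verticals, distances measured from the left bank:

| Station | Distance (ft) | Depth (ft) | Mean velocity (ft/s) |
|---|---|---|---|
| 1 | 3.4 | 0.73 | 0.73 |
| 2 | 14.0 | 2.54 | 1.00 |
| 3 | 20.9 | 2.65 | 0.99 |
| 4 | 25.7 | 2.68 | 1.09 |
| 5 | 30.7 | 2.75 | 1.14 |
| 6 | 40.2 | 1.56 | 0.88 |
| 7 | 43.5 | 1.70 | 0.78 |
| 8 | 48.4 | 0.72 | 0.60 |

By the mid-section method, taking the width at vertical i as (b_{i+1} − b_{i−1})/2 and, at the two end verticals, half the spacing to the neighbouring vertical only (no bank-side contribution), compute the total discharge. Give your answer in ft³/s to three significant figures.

w_1 = (14.0 − 3.4)/2 = 5.3 ft; q_1 = 0.73 × 0.73 × 5.3 = 2.824 ft³/s
w_2 = (20.9 − 3.4)/2 = 8.75 ft; q_2 = 1.00 × 2.54 × 8.75 = 22.23 ft³/s
w_3 = (25.7 − 14.0)/2 = 5.85 ft; q_3 = 0.99 × 2.65 × 5.85 = 15.35 ft³/s
w_4 = (30.7 − 20.9)/2 = 4.9 ft; q_4 = 1.09 × 2.68 × 4.9 = 14.31 ft³/s
w_5 = (40.2 − 25.7)/2 = 7.25 ft; q_5 = 1.14 × 2.75 × 7.25 = 22.73 ft³/s
w_6 = (43.5 − 30.7)/2 = 6.4 ft; q_6 = 0.88 × 1.56 × 6.4 = 8.786 ft³/s
w_7 = (48.4 − 40.2)/2 = 4.1 ft; q_7 = 0.78 × 1.70 × 4.1 = 5.437 ft³/s
w_8 = (48.4 − 43.5)/2 = 2.45 ft; q_8 = 0.60 × 0.72 × 2.45 = 1.058 ft³/s
Q = Σ qᵢ = 92.72 ft³/s

92.7 ft³/s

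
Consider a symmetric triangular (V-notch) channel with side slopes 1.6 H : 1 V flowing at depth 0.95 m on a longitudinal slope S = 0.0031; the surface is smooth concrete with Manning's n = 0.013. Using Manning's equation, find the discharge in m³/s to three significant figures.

3.37 m³/s

A = z·y² = 1.6×0.95² = 1.444 m²
P = 2y√(1+z²) = 2×0.95×√(1+1.6²) = 3.585 m
R = A/P = 1.444/3.585 = 0.4028 m
Q = (1/n)·A·R^(2/3)·S^(1/2) = (1/0.013) × 1.444 × 0.4028^(2/3) × 0.0031^(1/2) = 3.373 m³/s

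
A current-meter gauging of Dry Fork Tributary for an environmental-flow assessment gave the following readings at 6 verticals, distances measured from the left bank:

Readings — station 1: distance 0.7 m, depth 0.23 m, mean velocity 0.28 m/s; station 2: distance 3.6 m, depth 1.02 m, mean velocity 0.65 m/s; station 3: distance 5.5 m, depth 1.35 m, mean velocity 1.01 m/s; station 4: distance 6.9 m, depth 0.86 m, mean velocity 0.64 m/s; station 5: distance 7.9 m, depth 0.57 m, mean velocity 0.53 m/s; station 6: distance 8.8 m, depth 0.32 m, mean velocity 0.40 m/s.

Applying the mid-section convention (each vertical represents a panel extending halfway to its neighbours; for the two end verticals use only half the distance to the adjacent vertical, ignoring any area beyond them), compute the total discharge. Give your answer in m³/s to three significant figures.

w_1 = (3.6 − 0.7)/2 = 1.45 m; q_1 = 0.28 × 0.23 × 1.45 = 0.09338 m³/s
w_2 = (5.5 − 0.7)/2 = 2.4 m; q_2 = 0.65 × 1.02 × 2.4 = 1.591 m³/s
w_3 = (6.9 − 3.6)/2 = 1.65 m; q_3 = 1.01 × 1.35 × 1.65 = 2.250 m³/s
w_4 = (7.9 − 5.5)/2 = 1.2 m; q_4 = 0.64 × 0.86 × 1.2 = 0.6605 m³/s
w_5 = (8.8 − 6.9)/2 = 0.95 m; q_5 = 0.53 × 0.57 × 0.95 = 0.2870 m³/s
w_6 = (8.8 − 7.9)/2 = 0.45 m; q_6 = 0.40 × 0.32 × 0.45 = 0.05760 m³/s
Q = Σ qᵢ = 4.939 m³/s

4.94 m³/s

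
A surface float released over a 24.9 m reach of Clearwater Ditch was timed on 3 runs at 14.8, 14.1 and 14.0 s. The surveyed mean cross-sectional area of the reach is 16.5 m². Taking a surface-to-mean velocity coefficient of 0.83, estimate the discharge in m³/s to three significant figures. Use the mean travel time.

t̄ = (14.8 + 14.1 + 14.0) / 3 = 14.3 s
v_surface = L / t̄ = 24.9 / 14.3 = 1.741 m/s
v_mean = 0.83 × 1.741 = 1.445 m/s
Q = A × v_mean = 16.5 × 1.445 = 23.85 m³/s

23.8 m³/s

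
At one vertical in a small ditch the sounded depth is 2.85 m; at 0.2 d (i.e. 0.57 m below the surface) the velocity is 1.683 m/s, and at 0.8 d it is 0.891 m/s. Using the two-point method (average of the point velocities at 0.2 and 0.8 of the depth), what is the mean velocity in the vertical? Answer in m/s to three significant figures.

v̄ = (1.683 + 0.891) / 2 = 1.287 m/s

1.29 m/s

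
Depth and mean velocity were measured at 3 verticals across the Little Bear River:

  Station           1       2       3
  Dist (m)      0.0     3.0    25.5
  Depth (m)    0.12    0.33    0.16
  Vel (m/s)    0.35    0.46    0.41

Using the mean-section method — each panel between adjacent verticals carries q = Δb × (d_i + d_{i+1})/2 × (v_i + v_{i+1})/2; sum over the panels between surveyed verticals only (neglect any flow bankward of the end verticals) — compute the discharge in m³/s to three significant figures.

2.67 m³/s

Panel 1-2: Δb = 3 m, d̄ = (0.12+0.33)/2 = 0.225, v̄ = (0.35+0.46)/2 = 0.405 → q = 3×0.225×0.405 = 0.2734 m³/s
Panel 2-3: Δb = 22.5 m, d̄ = (0.33+0.16)/2 = 0.245, v̄ = (0.46+0.41)/2 = 0.435 → q = 22.5×0.245×0.435 = 2.398 m³/s
Q = Σ q = 2.671 m³/s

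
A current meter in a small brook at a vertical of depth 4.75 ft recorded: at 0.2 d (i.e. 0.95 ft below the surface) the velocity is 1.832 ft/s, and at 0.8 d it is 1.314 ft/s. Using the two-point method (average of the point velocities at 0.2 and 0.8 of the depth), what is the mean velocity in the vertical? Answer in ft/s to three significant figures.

1.57 ft/s

v̄ = (1.832 + 1.314) / 2 = 1.573 ft/s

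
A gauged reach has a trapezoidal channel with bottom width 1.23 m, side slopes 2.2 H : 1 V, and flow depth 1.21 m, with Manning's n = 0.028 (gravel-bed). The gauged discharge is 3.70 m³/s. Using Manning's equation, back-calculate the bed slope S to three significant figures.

A = (b + z·y)·y = (1.23 + 2.2×1.21)×1.21 = 4.709 m²
P = b + 2y√(1+z²) = 1.23 + 2×1.21×√(1+2.2²) = 7.078 m
R = A/P = 4.709/7.078 = 0.6653 m
S = (Q·n / (1·A·R^(2/3)))² = (3.70×0.028 / (1×4.709×0.7621))² = 0.0008332

0.000833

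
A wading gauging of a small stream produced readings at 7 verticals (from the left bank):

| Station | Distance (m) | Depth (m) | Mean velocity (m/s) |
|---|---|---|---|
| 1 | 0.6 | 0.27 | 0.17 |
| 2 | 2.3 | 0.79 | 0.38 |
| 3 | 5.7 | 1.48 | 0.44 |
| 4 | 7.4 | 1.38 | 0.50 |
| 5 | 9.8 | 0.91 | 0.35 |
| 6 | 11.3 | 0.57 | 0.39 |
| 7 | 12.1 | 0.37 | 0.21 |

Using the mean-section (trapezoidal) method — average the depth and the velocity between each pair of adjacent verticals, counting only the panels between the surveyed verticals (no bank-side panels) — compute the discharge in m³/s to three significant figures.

Panel 1-2: Δb = 1.7 m, d̄ = (0.27+0.79)/2 = 0.53, v̄ = (0.17+0.38)/2 = 0.275 → q = 1.7×0.53×0.275 = 0.2478 m³/s
Panel 2-3: Δb = 3.4 m, d̄ = (0.79+1.48)/2 = 1.135, v̄ = (0.38+0.44)/2 = 0.41 → q = 3.4×1.135×0.41 = 1.582 m³/s
Panel 3-4: Δb = 1.7 m, d̄ = (1.48+1.38)/2 = 1.43, v̄ = (0.44+0.50)/2 = 0.47 → q = 1.7×1.43×0.47 = 1.143 m³/s
Panel 4-5: Δb = 2.4 m, d̄ = (1.38+0.91)/2 = 1.145, v̄ = (0.50+0.35)/2 = 0.425 → q = 2.4×1.145×0.425 = 1.168 m³/s
Panel 5-6: Δb = 1.5 m, d̄ = (0.91+0.57)/2 = 0.74, v̄ = (0.35+0.39)/2 = 0.37 → q = 1.5×0.74×0.37 = 0.4107 m³/s
Panel 6-7: Δb = 0.8 m, d̄ = (0.57+0.37)/2 = 0.47, v̄ = (0.39+0.21)/2 = 0.3 → q = 0.8×0.47×0.3 = 0.1128 m³/s
Q = Σ q = 4.664 m³/s

4.66 m³/s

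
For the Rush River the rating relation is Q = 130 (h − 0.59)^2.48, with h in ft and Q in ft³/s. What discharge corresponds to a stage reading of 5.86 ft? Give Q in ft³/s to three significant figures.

8020 ft³/s

Q = 130 × (5.86 − 0.59)^2.48 = 130 × 5.27^2.48 = 8017 ft³/s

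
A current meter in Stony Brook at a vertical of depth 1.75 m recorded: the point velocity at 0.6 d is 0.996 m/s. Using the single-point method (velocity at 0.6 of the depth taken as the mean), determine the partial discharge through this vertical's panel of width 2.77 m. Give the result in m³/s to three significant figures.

4.83 m³/s

v̄ = v₀.₆ = 0.996 m/s
q = v̄ × d × w = 0.9960 × 1.75 × 2.77 = 4.828 m³/s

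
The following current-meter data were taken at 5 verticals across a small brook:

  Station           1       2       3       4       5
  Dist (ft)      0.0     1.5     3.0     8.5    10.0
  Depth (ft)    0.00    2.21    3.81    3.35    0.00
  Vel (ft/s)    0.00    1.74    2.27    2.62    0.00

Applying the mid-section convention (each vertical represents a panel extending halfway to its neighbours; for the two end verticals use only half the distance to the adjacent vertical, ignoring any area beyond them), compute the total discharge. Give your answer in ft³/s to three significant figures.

w_2 = (3.0 − 0.0)/2 = 1.5 ft; q_2 = 1.74 × 2.21 × 1.5 = 5.768 ft³/s
w_3 = (8.5 − 1.5)/2 = 3.5 ft; q_3 = 2.27 × 3.81 × 3.5 = 30.27 ft³/s
w_4 = (10.0 − 3.0)/2 = 3.5 ft; q_4 = 2.62 × 3.35 × 3.5 = 30.72 ft³/s
Stations 1, 5 contribute zero (depth or velocity is 0).
Q = Σ qᵢ = 66.76 ft³/s

66.8 ft³/s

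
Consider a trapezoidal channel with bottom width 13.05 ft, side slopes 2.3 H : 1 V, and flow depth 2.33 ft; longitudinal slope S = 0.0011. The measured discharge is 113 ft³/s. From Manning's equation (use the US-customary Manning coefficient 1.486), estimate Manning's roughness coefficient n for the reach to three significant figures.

A = (b + z·y)·y = (13.05 + 2.3×2.33)×2.33 = 42.89 ft²
P = b + 2y√(1+z²) = 13.05 + 2×2.33×√(1+2.3²) = 24.74 ft
R = A/P = 42.89/24.74 = 1.734 ft
n = (1.486/Q)·A·R^(2/3)·S^(1/2) = (1.486/113) × 42.89 × 1.443 × 0.03317 = 0.02700

0.0270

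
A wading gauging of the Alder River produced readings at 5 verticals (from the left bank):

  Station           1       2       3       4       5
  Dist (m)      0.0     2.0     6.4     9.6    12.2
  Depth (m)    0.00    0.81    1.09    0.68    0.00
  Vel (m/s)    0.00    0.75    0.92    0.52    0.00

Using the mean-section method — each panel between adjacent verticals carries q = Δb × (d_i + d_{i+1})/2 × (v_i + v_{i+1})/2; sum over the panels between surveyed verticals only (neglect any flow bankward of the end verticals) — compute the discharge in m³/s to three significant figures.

Panel 1-2: Δb = 2 m, d̄ = (0.00+0.81)/2 = 0.405, v̄ = (0.00+0.75)/2 = 0.375 → q = 2×0.405×0.375 = 0.3038 m³/s
Panel 2-3: Δb = 4.4 m, d̄ = (0.81+1.09)/2 = 0.95, v̄ = (0.75+0.92)/2 = 0.835 → q = 4.4×0.95×0.835 = 3.490 m³/s
Panel 3-4: Δb = 3.2 m, d̄ = (1.09+0.68)/2 = 0.885, v̄ = (0.92+0.52)/2 = 0.72 → q = 3.2×0.885×0.72 = 2.039 m³/s
Panel 4-5: Δb = 2.6 m, d̄ = (0.68+0.00)/2 = 0.34, v̄ = (0.52+0.00)/2 = 0.26 → q = 2.6×0.34×0.26 = 0.2298 m³/s
Q = Σ q = 6.063 m³/s

6.06 m³/s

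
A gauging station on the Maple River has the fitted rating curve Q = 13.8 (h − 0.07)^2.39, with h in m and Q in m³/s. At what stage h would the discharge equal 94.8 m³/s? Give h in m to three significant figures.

h − h₀ = (Q/C)^(1/b) = (94.8/13.8)^(1/2.39) = 2.240 m
h = 0.07 + 2.240 = 2.310 m

2.31 m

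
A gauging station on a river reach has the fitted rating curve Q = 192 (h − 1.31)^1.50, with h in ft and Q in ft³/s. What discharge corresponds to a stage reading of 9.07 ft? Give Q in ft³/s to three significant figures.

4150 ft³/s

Q = 192 × (9.07 − 1.31)^1.50 = 192 × 7.76^1.50 = 4150 ft³/s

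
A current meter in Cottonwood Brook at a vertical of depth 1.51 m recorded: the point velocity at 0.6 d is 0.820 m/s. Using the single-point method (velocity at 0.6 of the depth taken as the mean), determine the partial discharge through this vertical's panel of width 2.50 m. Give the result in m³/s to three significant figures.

3.10 m³/s

v̄ = v₀.₆ = 0.820 m/s
q = v̄ × d × w = 0.8200 × 1.51 × 2.50 = 3.096 m³/s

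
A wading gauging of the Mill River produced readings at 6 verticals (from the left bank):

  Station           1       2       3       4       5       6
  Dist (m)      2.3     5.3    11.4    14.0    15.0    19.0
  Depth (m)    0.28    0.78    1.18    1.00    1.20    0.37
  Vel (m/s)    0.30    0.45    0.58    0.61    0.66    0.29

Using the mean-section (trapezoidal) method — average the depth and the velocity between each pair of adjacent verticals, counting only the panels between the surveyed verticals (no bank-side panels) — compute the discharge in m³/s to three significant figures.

7.55 m³/s

Panel 1-2: Δb = 3 m, d̄ = (0.28+0.78)/2 = 0.53, v̄ = (0.30+0.45)/2 = 0.375 → q = 3×0.53×0.375 = 0.5963 m³/s
Panel 2-3: Δb = 6.1 m, d̄ = (0.78+1.18)/2 = 0.98, v̄ = (0.45+0.58)/2 = 0.515 → q = 6.1×0.98×0.515 = 3.079 m³/s
Panel 3-4: Δb = 2.6 m, d̄ = (1.18+1.00)/2 = 1.09, v̄ = (0.58+0.61)/2 = 0.595 → q = 2.6×1.09×0.595 = 1.686 m³/s
Panel 4-5: Δb = 1 m, d̄ = (1.00+1.20)/2 = 1.1, v̄ = (0.61+0.66)/2 = 0.635 → q = 1×1.1×0.635 = 0.6985 m³/s
Panel 5-6: Δb = 4 m, d̄ = (1.20+0.37)/2 = 0.785, v̄ = (0.66+0.29)/2 = 0.475 → q = 4×0.785×0.475 = 1.492 m³/s
Q = Σ q = 7.551 m³/s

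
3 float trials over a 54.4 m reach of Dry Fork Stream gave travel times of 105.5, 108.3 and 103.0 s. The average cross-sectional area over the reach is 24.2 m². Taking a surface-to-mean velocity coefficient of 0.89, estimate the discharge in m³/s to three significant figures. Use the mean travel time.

11.1 m³/s

t̄ = (105.5 + 108.3 + 103.0) / 3 = 105.6 s
v_surface = L / t̄ = 54.4 / 105.6 = 0.5152 m/s
v_mean = 0.89 × 0.5152 = 0.4585 m/s
Q = A × v_mean = 24.2 × 0.4585 = 11.10 m³/s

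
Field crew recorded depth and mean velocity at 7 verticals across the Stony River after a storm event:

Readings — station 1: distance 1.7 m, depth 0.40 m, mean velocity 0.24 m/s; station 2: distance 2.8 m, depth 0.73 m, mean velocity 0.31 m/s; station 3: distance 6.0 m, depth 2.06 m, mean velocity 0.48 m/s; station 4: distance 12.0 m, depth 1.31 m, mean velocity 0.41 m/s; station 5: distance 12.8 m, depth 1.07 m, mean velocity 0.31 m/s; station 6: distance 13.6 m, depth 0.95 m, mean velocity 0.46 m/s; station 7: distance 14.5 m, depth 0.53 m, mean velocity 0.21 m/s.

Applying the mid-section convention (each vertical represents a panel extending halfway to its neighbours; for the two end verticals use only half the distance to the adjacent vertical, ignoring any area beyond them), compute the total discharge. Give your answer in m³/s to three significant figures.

7.60 m³/s

w_1 = (2.8 − 1.7)/2 = 0.55 m; q_1 = 0.24 × 0.40 × 0.55 = 0.05280 m³/s
w_2 = (6.0 − 1.7)/2 = 2.15 m; q_2 = 0.31 × 0.73 × 2.15 = 0.4865 m³/s
w_3 = (12.0 − 2.8)/2 = 4.6 m; q_3 = 0.48 × 2.06 × 4.6 = 4.548 m³/s
w_4 = (12.8 − 6.0)/2 = 3.4 m; q_4 = 0.41 × 1.31 × 3.4 = 1.826 m³/s
w_5 = (13.6 − 12.0)/2 = 0.8 m; q_5 = 0.31 × 1.07 × 0.8 = 0.2654 m³/s
w_6 = (14.5 − 12.8)/2 = 0.85 m; q_6 = 0.46 × 0.95 × 0.85 = 0.3715 m³/s
w_7 = (14.5 − 13.6)/2 = 0.45 m; q_7 = 0.21 × 0.53 × 0.45 = 0.05009 m³/s
Q = Σ qᵢ = 7.601 m³/s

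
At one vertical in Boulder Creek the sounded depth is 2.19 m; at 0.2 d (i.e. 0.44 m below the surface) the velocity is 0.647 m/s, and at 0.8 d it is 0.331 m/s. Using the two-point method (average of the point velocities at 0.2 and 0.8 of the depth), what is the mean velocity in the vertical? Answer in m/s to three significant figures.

0.489 m/s

v̄ = (0.647 + 0.331) / 2 = 0.4890 m/s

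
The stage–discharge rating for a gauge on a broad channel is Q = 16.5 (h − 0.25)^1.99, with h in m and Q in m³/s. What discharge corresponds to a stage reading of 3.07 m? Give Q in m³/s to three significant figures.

Q = 16.5 × (3.07 − 0.25)^1.99 = 16.5 × 2.82^1.99 = 129.9 m³/s

130 m³/s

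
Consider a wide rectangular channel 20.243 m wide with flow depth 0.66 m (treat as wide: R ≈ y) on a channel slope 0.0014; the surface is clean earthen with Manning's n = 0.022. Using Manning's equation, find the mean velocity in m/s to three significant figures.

A = b·y = 20.243 × 0.66 = 13.36 m²
Wide channel: R ≈ y = 0.66 m
Q = (1/n)·A·R^(2/3)·S^(1/2) = (1/0.022) × 13.36 × 0.6600^(2/3) × 0.0014^(1/2) = 17.22 m³/s
V = Q/A = 17.22/13.36 = 1.289 m/s

1.29 m/s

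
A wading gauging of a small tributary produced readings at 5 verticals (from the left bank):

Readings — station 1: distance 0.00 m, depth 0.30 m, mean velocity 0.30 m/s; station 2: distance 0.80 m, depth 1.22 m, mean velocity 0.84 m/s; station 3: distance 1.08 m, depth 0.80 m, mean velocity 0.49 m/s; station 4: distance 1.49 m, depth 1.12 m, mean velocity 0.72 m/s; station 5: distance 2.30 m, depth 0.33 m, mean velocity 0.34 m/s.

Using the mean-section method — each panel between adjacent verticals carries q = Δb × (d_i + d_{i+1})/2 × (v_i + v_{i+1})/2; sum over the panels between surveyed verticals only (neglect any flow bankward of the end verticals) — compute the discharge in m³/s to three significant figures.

Panel 1-2: Δb = 0.8 m, d̄ = (0.30+1.22)/2 = 0.76, v̄ = (0.30+0.84)/2 = 0.57 → q = 0.8×0.76×0.57 = 0.3466 m³/s
Panel 2-3: Δb = 0.28 m, d̄ = (1.22+0.80)/2 = 1.01, v̄ = (0.84+0.49)/2 = 0.665 → q = 0.28×1.01×0.665 = 0.1881 m³/s
Panel 3-4: Δb = 0.41 m, d̄ = (0.80+1.12)/2 = 0.96, v̄ = (0.49+0.72)/2 = 0.605 → q = 0.41×0.96×0.605 = 0.2381 m³/s
Panel 4-5: Δb = 0.81 m, d̄ = (1.12+0.33)/2 = 0.725, v̄ = (0.72+0.34)/2 = 0.53 → q = 0.81×0.725×0.53 = 0.3112 m³/s
Q = Σ q = 1.084 m³/s

1.08 m³/s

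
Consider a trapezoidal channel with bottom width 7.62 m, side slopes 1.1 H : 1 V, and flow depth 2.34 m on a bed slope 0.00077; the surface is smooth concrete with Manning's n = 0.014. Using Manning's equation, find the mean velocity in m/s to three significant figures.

2.75 m/s

A = (b + z·y)·y = (7.62 + 1.1×2.34)×2.34 = 23.85 m²
P = b + 2y√(1+z²) = 7.62 + 2×2.34×√(1+1.1²) = 14.58 m
R = A/P = 23.85/14.58 = 1.636 m
Q = (1/n)·A·R^(2/3)·S^(1/2) = (1/0.014) × 23.85 × 1.636^(2/3) × 0.00077^(1/2) = 65.65 m³/s
V = Q/A = 65.65/23.85 = 2.752 m/s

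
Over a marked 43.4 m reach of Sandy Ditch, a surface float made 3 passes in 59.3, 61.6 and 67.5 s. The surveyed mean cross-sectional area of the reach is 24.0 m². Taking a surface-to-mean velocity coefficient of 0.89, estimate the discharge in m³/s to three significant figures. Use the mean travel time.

14.8 m³/s

t̄ = (59.3 + 61.6 + 67.5) / 3 = 62.8 s
v_surface = L / t̄ = 43.4 / 62.8 = 0.6911 m/s
v_mean = 0.89 × 0.6911 = 0.6151 m/s
Q = A × v_mean = 24.0 × 0.6151 = 14.76 m³/s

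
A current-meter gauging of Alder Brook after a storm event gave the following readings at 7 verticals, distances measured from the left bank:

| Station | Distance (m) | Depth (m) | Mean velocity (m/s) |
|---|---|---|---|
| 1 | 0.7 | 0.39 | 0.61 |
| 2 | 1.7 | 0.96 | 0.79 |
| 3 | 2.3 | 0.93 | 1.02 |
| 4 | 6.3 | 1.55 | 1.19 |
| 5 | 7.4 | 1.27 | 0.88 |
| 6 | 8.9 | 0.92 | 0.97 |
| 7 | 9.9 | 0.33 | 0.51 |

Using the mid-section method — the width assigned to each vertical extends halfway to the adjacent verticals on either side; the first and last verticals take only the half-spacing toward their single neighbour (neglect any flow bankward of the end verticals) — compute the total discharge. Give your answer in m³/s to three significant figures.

w_1 = (1.7 − 0.7)/2 = 0.5 m; q_1 = 0.61 × 0.39 × 0.5 = 0.1190 m³/s
w_2 = (2.3 − 0.7)/2 = 0.8 m; q_2 = 0.79 × 0.96 × 0.8 = 0.6067 m³/s
w_3 = (6.3 − 1.7)/2 = 2.3 m; q_3 = 1.02 × 0.93 × 2.3 = 2.182 m³/s
w_4 = (7.4 − 2.3)/2 = 2.55 m; q_4 = 1.19 × 1.55 × 2.55 = 4.703 m³/s
w_5 = (8.9 − 6.3)/2 = 1.3 m; q_5 = 0.88 × 1.27 × 1.3 = 1.453 m³/s
w_6 = (9.9 − 7.4)/2 = 1.25 m; q_6 = 0.97 × 0.92 × 1.25 = 1.116 m³/s
w_7 = (9.9 − 8.9)/2 = 0.5 m; q_7 = 0.51 × 0.33 × 0.5 = 0.08415 m³/s
Q = Σ qᵢ = 10.26 m³/s

10.3 m³/s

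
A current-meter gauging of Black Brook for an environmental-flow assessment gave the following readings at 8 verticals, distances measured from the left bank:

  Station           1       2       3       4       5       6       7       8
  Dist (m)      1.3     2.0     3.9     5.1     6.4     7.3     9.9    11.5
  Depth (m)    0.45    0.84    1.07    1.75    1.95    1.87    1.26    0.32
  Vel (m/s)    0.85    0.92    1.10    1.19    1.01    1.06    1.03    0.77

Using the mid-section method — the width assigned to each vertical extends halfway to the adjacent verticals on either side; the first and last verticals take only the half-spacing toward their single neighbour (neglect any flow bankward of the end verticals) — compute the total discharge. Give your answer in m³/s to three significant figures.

14.1 m³/s

w_1 = (2.0 − 1.3)/2 = 0.35 m; q_1 = 0.85 × 0.45 × 0.35 = 0.1339 m³/s
w_2 = (3.9 − 1.3)/2 = 1.3 m; q_2 = 0.92 × 0.84 × 1.3 = 1.005 m³/s
w_3 = (5.1 − 2.0)/2 = 1.55 m; q_3 = 1.10 × 1.07 × 1.55 = 1.824 m³/s
w_4 = (6.4 − 3.9)/2 = 1.25 m; q_4 = 1.19 × 1.75 × 1.25 = 2.603 m³/s
w_5 = (7.3 − 5.1)/2 = 1.1 m; q_5 = 1.01 × 1.95 × 1.1 = 2.166 m³/s
w_6 = (9.9 − 6.4)/2 = 1.75 m; q_6 = 1.06 × 1.87 × 1.75 = 3.469 m³/s
w_7 = (11.5 − 7.3)/2 = 2.1 m; q_7 = 1.03 × 1.26 × 2.1 = 2.725 m³/s
w_8 = (11.5 − 9.9)/2 = 0.8 m; q_8 = 0.77 × 0.32 × 0.8 = 0.1971 m³/s
Q = Σ qᵢ = 14.12 m³/s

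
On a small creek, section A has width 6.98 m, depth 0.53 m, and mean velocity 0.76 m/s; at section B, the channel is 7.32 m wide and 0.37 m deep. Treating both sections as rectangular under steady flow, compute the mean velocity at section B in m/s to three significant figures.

Q = A₁V₁ = (6.98×0.53) × 0.76 = 2.812 m³/s
A₂ = 7.32 × 0.37 = 2.708 m²
V₂ = Q/A₂ = 2.812/2.708 = 1.038 m/s

1.04 m/s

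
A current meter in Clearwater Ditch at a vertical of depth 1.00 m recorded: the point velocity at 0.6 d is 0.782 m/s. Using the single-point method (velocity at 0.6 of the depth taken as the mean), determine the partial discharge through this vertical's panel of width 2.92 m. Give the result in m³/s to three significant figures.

2.28 m³/s

v̄ = v₀.₆ = 0.782 m/s
q = v̄ × d × w = 0.7820 × 1.00 × 2.92 = 2.283 m³/s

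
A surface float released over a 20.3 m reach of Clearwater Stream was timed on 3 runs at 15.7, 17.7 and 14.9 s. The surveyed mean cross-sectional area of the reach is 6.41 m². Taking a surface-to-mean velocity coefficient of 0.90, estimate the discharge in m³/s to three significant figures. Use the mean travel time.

7.27 m³/s

t̄ = (15.7 + 17.7 + 14.9) / 3 = 16.1 s
v_surface = L / t̄ = 20.3 / 16.1 = 1.261 m/s
v_mean = 0.90 × 1.261 = 1.135 m/s
Q = A × v_mean = 6.41 × 1.135 = 7.274 m³/s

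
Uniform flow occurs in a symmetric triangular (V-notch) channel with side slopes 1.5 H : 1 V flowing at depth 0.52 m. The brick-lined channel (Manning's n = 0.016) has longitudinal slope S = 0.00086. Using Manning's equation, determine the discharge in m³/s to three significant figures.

A = z·y² = 1.5×0.52² = 0.4056 m²
P = 2y√(1+z²) = 2×0.52×√(1+1.5²) = 1.875 m
R = A/P = 0.4056/1.875 = 0.2163 m
Q = (1/n)·A·R^(2/3)·S^(1/2) = (1/0.016) × 0.4056 × 0.2163^(2/3) × 0.00086^(1/2) = 0.2679 m³/s

0.268 m³/s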